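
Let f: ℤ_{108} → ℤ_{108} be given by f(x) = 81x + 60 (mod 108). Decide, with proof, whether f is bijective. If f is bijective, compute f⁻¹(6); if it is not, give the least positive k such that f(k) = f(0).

By definition, f is injective when f(u) = f(v) forces u = v.
We have gcd(81, 108) = 27 > 1. Taking u = 0 and v = 4: f(0) = 60 and f(4) = 81·4 + 60 = 384 ≡ 60 (mod 108).
So f(0) = f(4) while 0 ≠ 4, so f is not injective, hence not bijective.
Since f is not bijective, we find the least positive k with f(k) = f(0): this means 81k ≡ 0 (mod 108), i.e. 108 ∣ 81k. Since gcd(81, 108) = 27, dividing through by 27 this holds exactly when 4 ∣ 3k, and as gcd(3, 4) = 1, exactly when 4 ∣ k.
The smallest positive such k is 4.

4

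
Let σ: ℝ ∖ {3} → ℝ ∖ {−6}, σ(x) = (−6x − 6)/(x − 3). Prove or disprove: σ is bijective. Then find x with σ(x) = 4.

3/5

Suppose σ(a) = σ(b). Cross-multiplying: (−6a − 6)(b − 3) = (−6b − 6)(a − 3).
Expanding both sides and cancelling the symmetric terms leaves 24·(a − b) = 0. Since 24 ≠ 0, a = b. Therefore σ is injective.
For any y ≠ −6, solving y(x − 3) = −6x − 6 for x gives a well-defined x ≠ 3. So σ is surjective.
Thus σ is bijective.
Solving σ(x) = 4: cross-multiplying gives −6x − 6 = 4(x − 3), which rearranges to −10x = −6, so x = 3/5.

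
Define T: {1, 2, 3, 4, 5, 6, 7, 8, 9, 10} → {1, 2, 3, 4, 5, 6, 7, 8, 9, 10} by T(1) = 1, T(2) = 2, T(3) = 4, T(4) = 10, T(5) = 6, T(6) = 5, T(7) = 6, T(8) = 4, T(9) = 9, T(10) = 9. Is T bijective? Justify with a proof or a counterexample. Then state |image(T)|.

7

T(5) = 6 = T(7) with 5 ≠ 7, so T is not injective, hence not bijective.
The image of T is {1, 2, 4, 5, 6, 9, 10}, which has 7 elements.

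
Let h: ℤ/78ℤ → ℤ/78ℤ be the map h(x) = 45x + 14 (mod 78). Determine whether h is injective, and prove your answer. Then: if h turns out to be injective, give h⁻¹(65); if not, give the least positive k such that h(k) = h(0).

We have gcd(45, 78) = 3 > 1. Taking s = 0 and t = 26: h(0) = 14 and h(26) = 45·26 + 14 = 1184 ≡ 14 (mod 78).
So h(0) = h(26) while 0 ≠ 26, thus h is not injective.
Since h is not injective, we find the least positive k with h(k) = h(0): this means 45k ≡ 0 (mod 78), i.e. 78 ∣ 45k. Since gcd(45, 78) = 3, dividing through by 3 this holds exactly when 26 ∣ 15k, and as gcd(15, 26) = 1, exactly when 26 ∣ k.
The smallest positive such k is 26.

26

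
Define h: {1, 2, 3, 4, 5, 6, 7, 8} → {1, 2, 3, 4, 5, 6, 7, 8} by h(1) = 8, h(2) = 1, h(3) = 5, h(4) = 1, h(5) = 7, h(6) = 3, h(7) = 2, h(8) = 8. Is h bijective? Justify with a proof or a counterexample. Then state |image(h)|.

h(2) = 1 = h(4) with 2 ≠ 4, so h is not injective, hence not bijective.
The image of h is {1, 2, 3, 5, 7, 8}, which has 6 elements.

6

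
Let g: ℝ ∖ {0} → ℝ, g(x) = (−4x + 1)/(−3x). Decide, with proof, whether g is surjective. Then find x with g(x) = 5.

If g(x) = 4/3, cross-multiplying gives −3(−4x + 1) = −4(−3x), which simplifies to −3 = 0 — false.  So 4/3 has no preimage and g is not surjective.
Solving g(x) = 5: cross-multiplying gives −4x + 1 = 5(−3x), which rearranges to 11x = −1, so x = −1/11.

-1/11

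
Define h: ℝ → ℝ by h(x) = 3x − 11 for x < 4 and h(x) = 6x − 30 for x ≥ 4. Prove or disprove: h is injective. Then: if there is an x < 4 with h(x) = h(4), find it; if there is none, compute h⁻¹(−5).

Both pieces are strictly increasing (slopes 3 and 6), so each is injective on its own interval.
The left piece maps (−∞, 4) onto (−∞, 1); the right piece maps [4, ∞) onto [−6, ∞).
These images overlap. In particular h(4) = −6 (right piece), and solving 3x − 11 = −6 on the left piece gives x = 5/3 < 4.
So h(5/3) = h(4) with 5/3 ≠ 4, and h is not injective. This x = 5/3 is the requested value below 4.

5/3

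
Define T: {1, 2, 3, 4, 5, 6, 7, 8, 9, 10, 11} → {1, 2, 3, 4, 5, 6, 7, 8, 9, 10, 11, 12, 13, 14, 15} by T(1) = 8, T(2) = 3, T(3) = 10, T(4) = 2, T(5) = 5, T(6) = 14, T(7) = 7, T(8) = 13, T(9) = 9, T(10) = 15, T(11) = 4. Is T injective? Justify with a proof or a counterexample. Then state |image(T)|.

The values T(1), …, T(11) are 8, 3, 10, 2, 5, 14, 7, 13, 9, 15, 4 — all distinct.
So T(s) = T(t) only when s = t, and T is injective.
The image of T is {2, 3, 4, 5, 7, 8, 9, 10, 13, 14, 15}, which has 11 elements.

11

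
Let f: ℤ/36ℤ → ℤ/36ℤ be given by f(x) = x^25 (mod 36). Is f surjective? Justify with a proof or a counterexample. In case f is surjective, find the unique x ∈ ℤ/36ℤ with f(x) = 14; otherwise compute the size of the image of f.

21

f(0) = 0^25 = 0.
f(6): Repeated squaring mod 36: 6^1 ≡ 6, 6^2 ≡ 6² = 36 ≡ 0, 6^4 ≡ 0² = 0, 6^8 ≡ 0² = 0, 6^16 ≡ 0² = 0. Since 25 = 16 + 8 + 1, 6^25 ≡ 0·0·6: 0·0 = 0, then 0·6 = 0. So 6^25 ≡ 0 (mod 36).
So f(0) = f(6) = 0 while 0 ≠ 6, so f is not injective.
A non-injective map from the 36-element set ℤ/36ℤ to itself takes at most 35 distinct values, so it cannot be surjective. Therefore f is not surjective.
Since f is not surjective, we determine |image(f)|. Computing x^25 mod 36 for each x (by repeated squaring, reducing mod 36 at every step), the values f(0), f(1), …, f(35) are: 0, 1, 20, 27, 4, 5, 0, 7, 8, 9, 28, 11, 0, 13, 32, 27, 16, 17, 0, 19, 20, 9, 4, 23, 0, 25, 8, 27, 28, 29, 0, 31, 32, 9, 16, 35.
The distinct values are {0, 1, 4, 5, 7, 8, 9, 11, 13, 16, 17, 19, 20, 23, 25, 27, 28, 29, 31, 32, 35}; there are 21 of them.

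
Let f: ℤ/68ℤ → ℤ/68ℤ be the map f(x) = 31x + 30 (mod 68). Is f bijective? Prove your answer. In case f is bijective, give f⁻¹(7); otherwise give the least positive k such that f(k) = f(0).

Suppose f(x_1) = f(x_2) in ℤ/68ℤ. Then 31x_1 + 30 ≡ 31x_2 + 30 (mod 68), so 31(x_1 − x_2) ≡ 0 (mod 68).
Since gcd(31, 68) = 1, 31 is invertible modulo 68, hence x_1 − x_2 ≡ 0 (mod 68), i.e. x_1 = x_2.
We now compute 31⁻¹ mod 68 explicitly. Euclid's algorithm: 68 = 2·31 + 6, 31 = 5·6 + 1; back-substituting gives 1 = 11·31 − 5·68, so 31⁻¹ ≡ 11 (mod 68).
Then y ↦ 11(y − 30) is a two-sided inverse to f, so every y ∈ ℤ/68ℤ has a preimage.
Therefore f is bijective.
Since f is bijective, we find f⁻¹(7): we need 31x ≡ 7 − 30 ≡ 45 (mod 68). Using 31⁻¹ = 11: x ≡ 11·45 = 495 = 7·68 + 19, so x = 19.
Check: f(19) = 31·19 + 30 = 619 = 9·68 + 7 ≡ 7 (mod 68).

19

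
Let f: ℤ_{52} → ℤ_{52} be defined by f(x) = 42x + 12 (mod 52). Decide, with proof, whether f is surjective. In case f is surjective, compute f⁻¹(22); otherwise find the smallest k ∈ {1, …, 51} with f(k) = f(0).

26

Since gcd(42, 52) = 2, we have 42x ≡ 0 (mod 2) for all x, so f(x) ≡ 0 (mod 2).
But 1 ≢ 0 (mod 2), so 1 ∈ ℤ_{52} has no preimage. Therefore f is not surjective.
Since f is not surjective, we find the least positive k with f(k) = f(0): this means 42k ≡ 0 (mod 52), i.e. 52 ∣ 42k. Since gcd(42, 52) = 2, dividing through by 2 this holds exactly when 26 ∣ 21k, and as gcd(21, 26) = 1, exactly when 26 ∣ k.
The smallest positive such k is 26.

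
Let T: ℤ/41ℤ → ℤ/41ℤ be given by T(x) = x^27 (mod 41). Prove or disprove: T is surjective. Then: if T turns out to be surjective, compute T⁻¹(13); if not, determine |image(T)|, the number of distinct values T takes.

Since 41 is prime, the nonzero elements of ℤ/41ℤ form a cyclic group of order 40.
As gcd(27, 40) = 1, raising to the 27th power is a bijection on this group: if x_1^27 ≡ x_2^27 then (x_1x_2^{−1})^27 = 1, and the only element of order dividing gcd(27, 40) = 1 is 1, so x_1 = x_2.
With T(0) = 0 this makes T injective on all of ℤ/41ℤ, hence bijective (finite equal-size domain and codomain). In particular T is surjective.
Since T is surjective, we find the preimage of 13. The inverse of x ↦ x^27 on (ℤ/41ℤ)^× is x ↦ x^3, because 27·3 = 81 = 2·40 + 1 ≡ 1 (mod 40) and x^{40} = 1 for x ≠ 0 (Fermat). So T⁻¹(13) = 13^3 mod 41.
Repeated squaring mod 41: 13^1 ≡ 13, 13^2 ≡ 13² = 169 ≡ 5. Since 3 = 2 + 1, 13^3 ≡ 5·13: 5·13 = 65 ≡ 24. So 13^3 ≡ 24 (mod 41).
Hence T⁻¹(13) = 24.

24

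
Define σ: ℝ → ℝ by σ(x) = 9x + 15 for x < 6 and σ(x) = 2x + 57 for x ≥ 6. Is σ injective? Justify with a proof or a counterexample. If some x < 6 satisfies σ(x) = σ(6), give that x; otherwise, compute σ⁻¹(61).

Both pieces are strictly increasing (slopes 9 and 2), so each is injective on its own interval.
The left piece maps (−∞, 6) onto (−∞, 69); the right piece maps [6, ∞) onto [69, ∞).
These images are disjoint, so no value is attained by both pieces. So σ is injective.
Because the two images are disjoint, no x < 6 has σ(x) = σ(6), so we compute σ⁻¹(61): 61 lies in (−∞, 69), so solve 9x + 15 = 61: x = (61 − 15)/9 = 46/9.

46/9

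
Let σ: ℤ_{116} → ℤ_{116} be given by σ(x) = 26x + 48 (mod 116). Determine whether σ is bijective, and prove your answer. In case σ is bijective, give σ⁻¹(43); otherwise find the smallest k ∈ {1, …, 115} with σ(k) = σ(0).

58

We have gcd(26, 116) = 2 > 1. Taking s = 0 and t = 58: σ(0) = 48 and σ(58) = 26·58 + 48 = 1556 ≡ 48 (mod 116).
So σ(0) = σ(58) while 0 ≠ 58, thus σ is not injective, hence not bijective.
Since σ is not bijective, we find the least positive k with σ(k) = σ(0): this means 26k ≡ 0 (mod 116), i.e. 116 ∣ 26k. Since gcd(26, 116) = 2, dividing through by 2 this holds exactly when 58 ∣ 13k, and as gcd(13, 58) = 1, exactly when 58 ∣ k.
The smallest positive such k is 58.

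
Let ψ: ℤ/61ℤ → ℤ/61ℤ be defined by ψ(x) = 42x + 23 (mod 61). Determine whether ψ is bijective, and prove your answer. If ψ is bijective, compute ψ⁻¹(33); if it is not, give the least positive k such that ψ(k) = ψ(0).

Suppose ψ(x_1) = ψ(x_2) in ℤ/61ℤ. Then 42x_1 + 23 ≡ 42x_2 + 23 (mod 61), thus 42(x_1 − x_2) ≡ 0 (mod 61).
Since gcd(42, 61) = 1, 42 is invertible modulo 61, therefore x_1 − x_2 ≡ 0 (mod 61), i.e. x_1 = x_2.
We now compute 42⁻¹ mod 61 explicitly. Euclid's algorithm: 61 = 1·42 + 19, 42 = 2·19 + 4, 19 = 4·4 + 3, 4 = 1·3 + 1; back-substituting gives 1 = 16·42 − 11·61, so 42⁻¹ ≡ 16 (mod 61).
Then y ↦ 16(y − 23) is a two-sided inverse to ψ, so every y ∈ ℤ/61ℤ has a preimage.
Thus ψ is bijective.
Since ψ is bijective, we find ψ⁻¹(33): we need 42x ≡ 33 − 23 ≡ 10 (mod 61). Using 42⁻¹ = 16: x ≡ 16·10 = 160 = 2·61 + 38, so x = 38.
Check: ψ(38) = 42·38 + 23 = 1619 = 26·61 + 33 ≡ 33 (mod 61).

38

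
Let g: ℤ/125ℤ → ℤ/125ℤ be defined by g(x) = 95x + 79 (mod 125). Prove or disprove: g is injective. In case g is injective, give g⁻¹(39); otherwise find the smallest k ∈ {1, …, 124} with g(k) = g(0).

Recall: injectivity means: for all s, t in the domain, g(s) = g(t) implies s = t.
We have gcd(95, 125) = 5 > 1. Taking s = 0 and t = 25: g(0) = 79 and g(25) = 95·25 + 79 = 2454 ≡ 79 (mod 125).
So g(0) = g(25) while 0 ≠ 25, therefore g is not injective.
Since g is not injective, we find the least positive k with g(k) = g(0): this means 95k ≡ 0 (mod 125), i.e. 125 ∣ 95k. Since gcd(95, 125) = 5, dividing through by 5 this holds exactly when 25 ∣ 19k, and as gcd(19, 25) = 1, exactly when 25 ∣ k.
The smallest positive such k is 25.

25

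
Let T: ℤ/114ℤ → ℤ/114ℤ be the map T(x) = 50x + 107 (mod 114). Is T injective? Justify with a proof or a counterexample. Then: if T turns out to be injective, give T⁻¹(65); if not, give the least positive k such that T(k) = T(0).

57

We have gcd(50, 114) = 2 > 1. Taking a = 0 and b = 57: T(0) = 107 and T(57) = 50·57 + 107 = 2957 ≡ 107 (mod 114).
So T(0) = T(57) while 0 ≠ 57, thus T is not injective.
Since T is not injective, we find the least positive k with T(k) = T(0): this means 50k ≡ 0 (mod 114), i.e. 114 ∣ 50k. Since gcd(50, 114) = 2, dividing through by 2 this holds exactly when 57 ∣ 25k, and as gcd(25, 57) = 1, exactly when 57 ∣ k.
The smallest positive such k is 57.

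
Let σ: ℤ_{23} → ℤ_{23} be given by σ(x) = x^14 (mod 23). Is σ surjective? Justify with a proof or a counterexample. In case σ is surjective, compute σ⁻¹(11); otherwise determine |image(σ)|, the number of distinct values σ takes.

σ(11): Repeated squaring mod 23: 11^1 ≡ 11, 11^2 ≡ 11² = 121 ≡ 6, 11^4 ≡ 6² = 36 ≡ 13, 11^8 ≡ 13² = 169 ≡ 8. Since 14 = 8 + 4 + 2, 11^14 ≡ 8·13·6: 8·13 = 104 ≡ 12, then 12·6 = 72 ≡ 3. So 11^14 ≡ 3 (mod 23).
σ(12): Repeated squaring mod 23: 12^1 ≡ 12, 12^2 ≡ 12² = 144 ≡ 6, 12^4 ≡ 6² = 36 ≡ 13, 12^8 ≡ 13² = 169 ≡ 8. Since 14 = 8 + 4 + 2, 12^14 ≡ 8·13·6: 8·13 = 104 ≡ 12, then 12·6 = 72 ≡ 3. So 12^14 ≡ 3 (mod 23).
So σ(11) = σ(12) = 3 while 11 ≠ 12, thus σ is not injective.
A non-injective map from the 23-element set ℤ_{23} to itself takes at most 22 distinct values, so it cannot be surjective. So σ is not surjective.
Since σ is not surjective, we determine |image(σ)|. Computing x^14 mod 23 for each x (by repeated squaring, reducing mod 23 at every step), the values σ(0), σ(1), …, σ(22) are: 0, 1, 8, 4, 18, 13, 9, 2, 6, 16, 12, 3, 3, 12, 16, 6, 2, 9, 13, 18, 4, 8, 1.
The distinct values are {0, 1, 2, 3, 4, 6, 8, 9, 12, 13, 16, 18}; there are 12 of them.

12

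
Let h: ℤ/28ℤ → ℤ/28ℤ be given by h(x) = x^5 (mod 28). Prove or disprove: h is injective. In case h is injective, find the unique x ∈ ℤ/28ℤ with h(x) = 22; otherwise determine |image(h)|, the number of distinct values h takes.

21

h(0) = 0^5 = 0.
h(14): Repeated squaring mod 28: 14^1 ≡ 14, 14^2 ≡ 14² = 196 ≡ 0, 14^4 ≡ 0² = 0. Since 5 = 4 + 1, 14^5 ≡ 0·14: 0·14 = 0. So 14^5 ≡ 0 (mod 28).
So h(0) = h(14) = 0 while 0 ≠ 14, therefore h is not injective.
Since h is not injective, we determine |image(h)|. Computing x^5 mod 28 for each x (by repeated squaring, reducing mod 28 at every step), the values h(0), h(1), …, h(27) are: 0, 1, 4, 19, 16, 17, 20, 7, 8, 25, 12, 23, 24, 13, 0, 15, 4, 5, 16, 3, 20, 21, 8, 11, 12, 9, 24, 27.
The distinct values are {0, 1, 3, 4, 5, 7, 8, 9, 11, 12, 13, 15, 16, 17, 19, 20, 21, 23, 24, 25, 27}; there are 21 of them.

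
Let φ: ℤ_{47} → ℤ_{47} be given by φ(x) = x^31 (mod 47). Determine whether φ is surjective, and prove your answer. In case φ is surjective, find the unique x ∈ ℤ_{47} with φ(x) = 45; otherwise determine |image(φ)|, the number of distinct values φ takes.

39

Since 47 is prime, the nonzero elements of ℤ_{47} form a cyclic group of order 46.
As gcd(31, 46) = 1, raising to the 31st power is a bijection on this group: if s^31 ≡ t^31 then (st^{−1})^31 = 1, and the only element of order dividing gcd(31, 46) = 1 is 1, so s = t.
With φ(0) = 0 this makes φ injective on all of ℤ_{47}, hence bijective (finite equal-size domain and codomain). In particular φ is surjective.
Since φ is surjective, we find the preimage of 45. The inverse of x ↦ x^31 on (ℤ_{47})^× is x ↦ x^3, because 31·3 = 93 = 2·46 + 1 ≡ 1 (mod 46) and x^{46} = 1 for x ≠ 0 (Fermat). So φ⁻¹(45) = 45^3 mod 47.
Repeated squaring mod 47: 45^1 ≡ 45, 45^2 ≡ 45² = 2025 ≡ 4. Since 3 = 2 + 1, 45^3 ≡ 4·45: 4·45 = 180 ≡ 39. So 45^3 ≡ 39 (mod 47).
Hence φ⁻¹(45) = 39.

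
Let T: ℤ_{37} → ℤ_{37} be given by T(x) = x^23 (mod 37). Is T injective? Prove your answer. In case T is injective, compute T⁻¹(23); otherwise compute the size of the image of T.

29

Since 37 is prime, the nonzero elements of ℤ_{37} form a cyclic group of order 36.
As gcd(23, 36) = 1, raising to the 23rd power is a bijection on this group: if a^23 ≡ b^23 then (ab^{−1})^23 = 1, and the only element of order dividing gcd(23, 36) = 1 is 1, so a = b.
With T(0) = 0 this makes T injective on all of ℤ_{37}, hence bijective (finite equal-size domain and codomain). In particular T is injective.
Since T is injective, we find the preimage of 23. The inverse of x ↦ x^23 on (ℤ_{37})^× is x ↦ x^11, because 23·11 = 253 = 7·36 + 1 ≡ 1 (mod 36) and x^{36} = 1 for x ≠ 0 (Fermat). So T⁻¹(23) = 23^11 mod 37.
Repeated squaring mod 37: 23^1 ≡ 23, 23^2 ≡ 23² = 529 ≡ 11, 23^4 ≡ 11² = 121 ≡ 10, 23^8 ≡ 10² = 100 ≡ 26. Since 11 = 8 + 2 + 1, 23^11 ≡ 26·11·23: 26·11 = 286 ≡ 27, then 27·23 = 621 ≡ 29. So 23^11 ≡ 29 (mod 37).
Hence T⁻¹(23) = 29.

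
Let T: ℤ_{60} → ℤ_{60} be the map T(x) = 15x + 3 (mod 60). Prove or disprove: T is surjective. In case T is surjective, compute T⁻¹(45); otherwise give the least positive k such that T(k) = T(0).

Since gcd(15, 60) = 15, we have 15x ≡ 0 (mod 15) for all x, so T(x) ≡ 3 (mod 15).
But 0 ≢ 3 (mod 15), so 0 ∈ ℤ_{60} has no preimage. Thus T is not surjective.
Since T is not surjective, we find the least positive k with T(k) = T(0): this means 15k ≡ 0 (mod 60), i.e. 60 ∣ 15k. Since gcd(15, 60) = 15, dividing through by 15 this holds exactly when 4 ∣ k.
The smallest positive such k is 4.

4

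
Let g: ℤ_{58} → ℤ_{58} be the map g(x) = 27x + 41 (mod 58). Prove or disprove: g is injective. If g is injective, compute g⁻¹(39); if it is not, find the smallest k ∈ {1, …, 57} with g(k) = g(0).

Recall that injectivity means: for all s, t in the domain, g(s) = g(t) implies s = t.
If g(s) = g(t), then 27s ≡ 27t (mod 58). Because gcd(27, 58) = 1, we may cancel 27 to get s ≡ t (mod 58).
Hence g is injective.
We now compute 27⁻¹ mod 58 explicitly. Euclid's algorithm: 58 = 2·27 + 4, 27 = 6·4 + 3, 4 = 1·3 + 1; back-substituting gives 1 = 43·27 − 20·58, so 27⁻¹ ≡ 43 (mod 58).
Since g is injective, we find g⁻¹(39): we need 27x ≡ 39 − 41 ≡ 56 (mod 58). Using 27⁻¹ = 43: x ≡ 43·56 = 2408 = 41·58 + 30, so x = 30.
Check: g(30) = 27·30 + 41 = 851 = 14·58 + 39 ≡ 39 (mod 58).

30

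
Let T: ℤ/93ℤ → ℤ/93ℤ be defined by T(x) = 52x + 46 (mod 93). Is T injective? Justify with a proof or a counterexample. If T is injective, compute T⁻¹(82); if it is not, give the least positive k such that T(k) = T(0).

By definition, T is injective when T(a) = T(b) forces a = b.
Suppose T(a) = T(b) in ℤ/93ℤ. Then 52a + 46 ≡ 52b + 46 (mod 93), hence 52(a − b) ≡ 0 (mod 93).
Since gcd(52, 93) = 1, 52 is invertible modulo 93, so a − b ≡ 0 (mod 93), i.e. a = b.
Hence T is injective.
We now compute 52⁻¹ mod 93 explicitly. Euclid's algorithm: 93 = 1·52 + 41, 52 = 1·41 + 11, 41 = 3·11 + 8, 11 = 1·8 + 3, 8 = 2·3 + 2, 3 = 1·2 + 1; back-substituting gives 1 = 34·52 − 19·93, so 52⁻¹ ≡ 34 (mod 93).
Since T is injective, we find T⁻¹(82): we need 52x ≡ 82 − 46 ≡ 36 (mod 93). Using 52⁻¹ = 34: x ≡ 34·36 = 1224 = 13·93 + 15, so x = 15.
Check: T(15) = 52·15 + 46 = 826 = 8·93 + 82 ≡ 82 (mod 93).

15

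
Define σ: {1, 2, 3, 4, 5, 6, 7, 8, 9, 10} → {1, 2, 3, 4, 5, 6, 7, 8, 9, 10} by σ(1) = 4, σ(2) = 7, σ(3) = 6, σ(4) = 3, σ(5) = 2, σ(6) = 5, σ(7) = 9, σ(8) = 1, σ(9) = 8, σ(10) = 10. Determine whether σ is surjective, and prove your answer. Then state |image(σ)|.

10

Every element of the codomain has a preimage: 1 = σ(8), 2 = σ(5), 3 = σ(4), 4 = σ(1), 5 = σ(6), 6 = σ(3), 7 = σ(2), 8 = σ(9), 9 = σ(7), 10 = σ(10).
Therefore σ is surjective.
The image of σ is {1, 2, 3, 4, 5, 6, 7, 8, 9, 10}, which has 10 elements.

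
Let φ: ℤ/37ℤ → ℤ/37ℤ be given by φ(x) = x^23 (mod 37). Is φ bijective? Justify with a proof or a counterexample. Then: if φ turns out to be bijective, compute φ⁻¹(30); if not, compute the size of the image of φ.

Since 37 is prime, the nonzero elements of ℤ/37ℤ form a cyclic group of order 36.
As gcd(23, 36) = 1, raising to the 23rd power is a bijection on this group: if x_1^23 ≡ x_2^23 then (x_1x_2^{−1})^23 = 1, and the only element of order dividing gcd(23, 36) = 1 is 1, so x_1 = x_2.
With φ(0) = 0 this makes φ injective on all of ℤ/37ℤ, hence bijective (finite equal-size domain and codomain). In particular φ is bijective.
Since φ is bijective, we find the preimage of 30. The inverse of x ↦ x^23 on (ℤ/37ℤ)^× is x ↦ x^11, because 23·11 = 253 = 7·36 + 1 ≡ 1 (mod 36) and x^{36} = 1 for x ≠ 0 (Fermat). So φ⁻¹(30) = 30^11 mod 37.
Repeated squaring mod 37: 30^1 ≡ 30, 30^2 ≡ 30² = 900 ≡ 12, 30^4 ≡ 12² = 144 ≡ 33, 30^8 ≡ 33² = 1089 ≡ 16. Since 11 = 8 + 2 + 1, 30^11 ≡ 16·12·30: 16·12 = 192 ≡ 7, then 7·30 = 210 ≡ 25. So 30^11 ≡ 25 (mod 37).
Hence φ⁻¹(30) = 25.

25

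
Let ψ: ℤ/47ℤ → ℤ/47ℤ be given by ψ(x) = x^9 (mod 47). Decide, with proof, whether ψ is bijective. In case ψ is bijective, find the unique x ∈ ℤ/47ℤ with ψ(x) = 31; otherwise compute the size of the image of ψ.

Since 47 is prime, the nonzero elements of ℤ/47ℤ form a cyclic group of order 46.
As gcd(9, 46) = 1, raising to the 9th power is a bijection on this group: if s^9 ≡ t^9 then (st^{−1})^9 = 1, and the only element of order dividing gcd(9, 46) = 1 is 1, so s = t.
With ψ(0) = 0 this makes ψ injective on all of ℤ/47ℤ, hence bijective (finite equal-size domain and codomain). In particular ψ is bijective.
Since ψ is bijective, we find the preimage of 31. The inverse of x ↦ x^9 on (ℤ/47ℤ)^× is x ↦ x^41, because 9·41 = 369 = 8·46 + 1 ≡ 1 (mod 46) and x^{46} = 1 for x ≠ 0 (Fermat). So ψ⁻¹(31) = 31^41 mod 47.
Repeated squaring mod 47: 31^1 ≡ 31, 31^2 ≡ 31² = 961 ≡ 21, 31^4 ≡ 21² = 441 ≡ 18, 31^8 ≡ 18² = 324 ≡ 42, 31^16 ≡ 42² = 1764 ≡ 25, 31^32 ≡ 25² = 625 ≡ 14. Since 41 = 32 + 8 + 1, 31^41 ≡ 14·42·31: 14·42 = 588 ≡ 24, then 24·31 = 744 ≡ 39. So 31^41 ≡ 39 (mod 47).
Hence ψ⁻¹(31) = 39.

39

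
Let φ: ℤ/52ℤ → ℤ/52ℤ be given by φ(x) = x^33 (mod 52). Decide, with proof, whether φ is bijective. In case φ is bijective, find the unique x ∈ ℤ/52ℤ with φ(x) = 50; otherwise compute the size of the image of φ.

15

φ(2): Repeated squaring mod 52: 2^1 ≡ 2, 2^2 ≡ 2² = 4, 2^4 ≡ 4² = 16, 2^8 ≡ 16² = 256 ≡ 48, 2^16 ≡ 48² = 2304 ≡ 16, 2^32 ≡ 16² = 256 ≡ 48. Since 33 = 32 + 1, 2^33 ≡ 48·2: 48·2 = 96 ≡ 44. So 2^33 ≡ 44 (mod 52).
φ(6): Repeated squaring mod 52: 6^1 ≡ 6, 6^2 ≡ 6² = 36, 6^4 ≡ 36² = 1296 ≡ 48, 6^8 ≡ 48² = 2304 ≡ 16, 6^16 ≡ 16² = 256 ≡ 48, 6^32 ≡ 48² = 2304 ≡ 16. Since 33 = 32 + 1, 6^33 ≡ 16·6: 16·6 = 96 ≡ 44. So 6^33 ≡ 44 (mod 52).
So φ(2) = φ(6) = 44 while 2 ≠ 6, therefore φ is not injective, hence not bijective.
Since φ is not bijective, we determine |image(φ)|. Computing x^33 mod 52 for each x (by repeated squaring, reducing mod 52 at every step), the values φ(0), φ(1), …, φ(51) are: 0, 1, 44, 27, 12, 5, 44, 47, 8, 1, 12, 47, 12, 13, 40, 31, 40, 25, 44, 31, 8, 21, 40, 51, 8, 25, 0, 27, 44, 1, 12, 31, 44, 21, 8, 27, 12, 21, 12, 39, 40, 5, 40, 51, 44, 5, 8, 47, 40, 25, 8, 51.
The distinct values are {0, 1, 5, 8, 12, 13, 21, 25, 27, 31, 39, 40, 44, 47, 51}; there are 15 of them.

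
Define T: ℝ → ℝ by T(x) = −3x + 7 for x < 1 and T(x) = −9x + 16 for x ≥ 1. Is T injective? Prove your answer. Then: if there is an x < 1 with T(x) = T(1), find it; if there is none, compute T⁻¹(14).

Both pieces are strictly decreasing (slopes −3 and −9), so each is injective on its own interval.
The left piece maps (−∞, 1) onto (4, ∞); the right piece maps [1, ∞) onto (−∞, 7].
These images overlap. In particular T(1) = 7 (right piece), and solving −3x + 7 = 7 on the left piece gives x = 0 < 1.
So T(0) = T(1) with 0 ≠ 1, and T is not injective. This x = 0 is the requested value below 1.

0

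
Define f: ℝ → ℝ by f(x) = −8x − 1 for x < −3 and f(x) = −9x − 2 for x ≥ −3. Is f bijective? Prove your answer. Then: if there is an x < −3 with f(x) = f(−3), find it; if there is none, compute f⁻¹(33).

-13/4

Both pieces are strictly decreasing (slopes −8 and −9), so each is injective on its own interval.
The left piece maps (−∞, −3) onto (23, ∞); the right piece maps [−3, ∞) onto (−∞, 25].
These images overlap. In particular f(−3) = 25 (right piece), and solving −8x − 1 = 25 on the left piece gives x = −13/4 < −3.
So f(−13/4) = f(−3) with −13/4 ≠ −3, and f is not injective, hence not bijective. This x = −13/4 is the requested value below −3.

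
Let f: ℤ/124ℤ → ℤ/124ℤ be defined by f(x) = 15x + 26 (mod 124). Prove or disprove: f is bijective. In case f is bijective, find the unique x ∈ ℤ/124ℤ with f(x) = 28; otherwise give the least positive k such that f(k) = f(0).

Suppose f(u) = f(v) in ℤ/124ℤ. Then 15u + 26 ≡ 15v + 26 (mod 124), so 15(u − v) ≡ 0 (mod 124).
Since gcd(15, 124) = 1, 15 is invertible modulo 124, thus u − v ≡ 0 (mod 124), i.e. u = v.
We now compute 15⁻¹ mod 124 explicitly. Euclid's algorithm: 124 = 8·15 + 4, 15 = 3·4 + 3, 4 = 1·3 + 1; back-substituting gives 1 = 91·15 − 11·124, so 15⁻¹ ≡ 91 (mod 124).
For any y ∈ ℤ/124ℤ, x = 91(y − 26) mod 124 satisfies f(x) = 15·91(y − 26) + 26 ≡ y (since 15·91 ≡ 1 mod 124). So every y has a preimage.
So f is bijective.
Since f is bijective, we compute f⁻¹(28): solve 15x + 26 ≡ 28 (mod 124), i.e. 15x ≡ 2 (mod 124).
Multiplying by 15⁻¹ = 91 gives x ≡ 91·2 = 182 = 1·124 + 58 ≡ 58 (mod 124).
Check: f(58) = 15·58 + 26 = 896 = 7·124 + 28 ≡ 28 (mod 124).

58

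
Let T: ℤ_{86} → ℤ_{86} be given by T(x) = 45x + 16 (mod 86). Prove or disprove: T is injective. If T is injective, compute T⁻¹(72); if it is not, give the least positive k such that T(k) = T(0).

If T(s) = T(t), then 45s ≡ 45t (mod 86). Because gcd(45, 86) = 1, we may cancel 45 to get s ≡ t (mod 86).
Thus T is injective.
We now compute 45⁻¹ mod 86 explicitly. Euclid's algorithm: 86 = 1·45 + 41, 45 = 1·41 + 4, 41 = 10·4 + 1; back-substituting gives 1 = 65·45 − 34·86, so 45⁻¹ ≡ 65 (mod 86).
Since T is injective, we find T⁻¹(72): we need 45x ≡ 72 − 16 ≡ 56 (mod 86). Using 45⁻¹ = 65: x ≡ 65·56 = 3640 = 42·86 + 28, so x = 28.
Check: T(28) = 45·28 + 16 = 1276 = 14·86 + 72 ≡ 72 (mod 86).

28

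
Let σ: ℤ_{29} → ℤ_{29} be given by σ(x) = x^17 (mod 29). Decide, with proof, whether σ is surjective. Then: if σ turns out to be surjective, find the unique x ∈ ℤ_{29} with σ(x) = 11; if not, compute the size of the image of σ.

Since 29 is prime, the nonzero elements of ℤ_{29} form a cyclic group of order 28.
As gcd(17, 28) = 1, raising to the 17th power is a bijection on this group: if x_1^17 ≡ x_2^17 then (x_1x_2^{−1})^17 = 1, and the only element of order dividing gcd(17, 28) = 1 is 1, so x_1 = x_2.
With σ(0) = 0 this makes σ injective on all of ℤ_{29}, hence bijective (finite equal-size domain and codomain). In particular σ is surjective.
Since σ is surjective, we find the preimage of 11. The inverse of x ↦ x^17 on (ℤ_{29})^× is x ↦ x^5, because 17·5 = 85 = 3·28 + 1 ≡ 1 (mod 28) and x^{28} = 1 for x ≠ 0 (Fermat). So σ⁻¹(11) = 11^5 mod 29.
Repeated squaring mod 29: 11^1 ≡ 11, 11^2 ≡ 11² = 121 ≡ 5, 11^4 ≡ 5² = 25. Since 5 = 4 + 1, 11^5 ≡ 25·11: 25·11 = 275 ≡ 14. So 11^5 ≡ 14 (mod 29).
Hence σ⁻¹(11) = 14.

14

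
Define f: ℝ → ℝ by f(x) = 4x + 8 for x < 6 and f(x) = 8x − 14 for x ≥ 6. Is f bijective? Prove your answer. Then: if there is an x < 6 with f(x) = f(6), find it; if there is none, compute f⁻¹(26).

Both pieces are strictly increasing (slopes 4 and 8), so each is injective on its own interval.
The left piece maps (−∞, 6) onto (−∞, 32); the right piece maps [6, ∞) onto [34, ∞).
The images leave a gap (32 has no preimage), so f is not surjective, hence not bijective.
Because the two images are disjoint, no x < 6 has f(x) = f(6), so we compute f⁻¹(26): 26 lies in (−∞, 32), so solve 4x + 8 = 26: x = (26 − 8)/4 = 9/2.

9/2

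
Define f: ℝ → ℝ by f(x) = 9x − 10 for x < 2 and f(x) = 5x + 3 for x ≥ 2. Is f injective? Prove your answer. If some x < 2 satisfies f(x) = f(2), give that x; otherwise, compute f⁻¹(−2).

8/9

Both pieces are strictly increasing (slopes 9 and 5), so each is injective on its own interval.
The left piece maps (−∞, 2) onto (−∞, 8); the right piece maps [2, ∞) onto [13, ∞).
These images are disjoint, so no value is attained by both pieces. Hence f is injective.
Because the two images are disjoint, no x < 2 has f(x) = f(2), so we compute f⁻¹(−2): −2 lies in (−∞, 8), so solve 9x − 10 = −2: x = (−2 + 10)/9 = 8/9.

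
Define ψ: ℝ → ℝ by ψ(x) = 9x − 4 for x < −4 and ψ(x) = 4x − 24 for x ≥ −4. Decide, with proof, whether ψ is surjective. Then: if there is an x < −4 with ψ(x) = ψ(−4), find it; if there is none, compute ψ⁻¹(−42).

-38/9

Both pieces are strictly increasing (slopes 9 and 4), so each is injective on its own interval.
The left piece maps (−∞, −4) onto (−∞, −40); the right piece maps [−4, ∞) onto [−40, ∞).
These images together cover ℝ, so ψ is surjective.
Because the two images are disjoint, no x < −4 has ψ(x) = ψ(−4), so we compute ψ⁻¹(−42): −42 lies in (−∞, −40), so solve 9x − 4 = −42: x = (−42 + 4)/9 = −38/9.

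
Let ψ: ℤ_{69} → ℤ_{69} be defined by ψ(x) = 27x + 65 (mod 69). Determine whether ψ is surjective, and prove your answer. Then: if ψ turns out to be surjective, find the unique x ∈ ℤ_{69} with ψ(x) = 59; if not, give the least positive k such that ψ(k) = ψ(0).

Since gcd(27, 69) = 3, we have 27x ≡ 0 (mod 3) for all x, so ψ(x) ≡ 2 (mod 3).
But 0 ≢ 2 (mod 3), so 0 ∈ ℤ_{69} has no preimage. Therefore ψ is not surjective.
Since ψ is not surjective, we find the least positive k with ψ(k) = ψ(0): this means 27k ≡ 0 (mod 69), i.e. 69 ∣ 27k. Since gcd(27, 69) = 3, dividing through by 3 this holds exactly when 23 ∣ 9k, and as gcd(9, 23) = 1, exactly when 23 ∣ k.
The smallest positive such k is 23.

23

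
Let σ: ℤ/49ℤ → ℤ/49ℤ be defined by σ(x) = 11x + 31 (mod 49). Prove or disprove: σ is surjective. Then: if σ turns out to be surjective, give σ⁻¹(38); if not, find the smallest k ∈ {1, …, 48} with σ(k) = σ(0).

Since gcd(11, 49) = 1, 11 is invertible modulo 49. Euclid's algorithm: 49 = 4·11 + 5, 11 = 2·5 + 1; back-substituting gives 1 = 9·11 − 2·49, so 11⁻¹ ≡ 9 (mod 49).
For any y ∈ ℤ/49ℤ, x = 9(y − 31) mod 49 satisfies σ(x) = 11·9(y − 31) + 31 ≡ y (since 11·9 ≡ 1 mod 49). So every y has a preimage.
Thus σ is surjective.
Since σ is surjective, we find σ⁻¹(38): we need 11x ≡ 38 − 31 ≡ 7 (mod 49). Using 11⁻¹ = 9: x ≡ 9·7 = 63 = 1·49 + 14, so x = 14.
Check: σ(14) = 11·14 + 31 = 185 = 3·49 + 38 ≡ 38 (mod 49).

14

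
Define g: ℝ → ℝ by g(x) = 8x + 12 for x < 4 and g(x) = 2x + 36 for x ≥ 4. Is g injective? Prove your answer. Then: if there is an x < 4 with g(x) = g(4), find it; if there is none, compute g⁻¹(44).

Both pieces are strictly increasing (slopes 8 and 2), so each is injective on its own interval.
The left piece maps (−∞, 4) onto (−∞, 44); the right piece maps [4, ∞) onto [44, ∞).
These images are disjoint, so no value is attained by both pieces. Hence g is injective.
Because the two images are disjoint, no x < 4 has g(x) = g(4), so we compute g⁻¹(44): 44 lies in [44, ∞), so solve 2x + 36 = 44: x = (44 − 36)/2 = 4.

4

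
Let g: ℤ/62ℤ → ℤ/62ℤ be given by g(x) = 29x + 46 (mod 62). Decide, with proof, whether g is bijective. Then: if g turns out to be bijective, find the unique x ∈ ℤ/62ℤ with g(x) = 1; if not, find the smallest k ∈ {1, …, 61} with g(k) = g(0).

7

Recall that g is injective when g(a) = g(b) forces a = b.
Suppose g(a) = g(b) in ℤ/62ℤ. Then 29a + 46 ≡ 29b + 46 (mod 62), so 29(a − b) ≡ 0 (mod 62).
Since gcd(29, 62) = 1, 29 is invertible modulo 62, thus a − b ≡ 0 (mod 62), i.e. a = b.
We now compute 29⁻¹ mod 62 explicitly. Euclid's algorithm: 62 = 2·29 + 4, 29 = 7·4 + 1; back-substituting gives 1 = 15·29 − 7·62, so 29⁻¹ ≡ 15 (mod 62).
For any y ∈ ℤ/62ℤ, x = 15(y − 46) mod 62 satisfies g(x) = 29·15(y − 46) + 46 ≡ y (since 29·15 ≡ 1 mod 62). So every y has a preimage.
Hence g is bijective.
Since g is bijective, we find g⁻¹(1): we need 29x ≡ 1 − 46 ≡ 17 (mod 62). Using 29⁻¹ = 15: x ≡ 15·17 = 255 = 4·62 + 7, so x = 7.
Check: g(7) = 29·7 + 46 = 249 = 4·62 + 1 ≡ 1 (mod 62).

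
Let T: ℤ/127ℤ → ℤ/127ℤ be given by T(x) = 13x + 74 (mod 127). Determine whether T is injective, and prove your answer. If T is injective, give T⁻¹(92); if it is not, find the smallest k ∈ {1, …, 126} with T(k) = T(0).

60

If T(u) = T(v), then 13u ≡ 13v (mod 127). Because gcd(13, 127) = 1, we may cancel 13 to get u ≡ v (mod 127).
Hence T is injective.
We now compute 13⁻¹ mod 127 explicitly. Euclid's algorithm: 127 = 9·13 + 10, 13 = 1·10 + 3, 10 = 3·3 + 1; back-substituting gives 1 = 88·13 − 9·127, so 13⁻¹ ≡ 88 (mod 127).
Since T is injective, we find T⁻¹(92): we need 13x ≡ 92 − 74 ≡ 18 (mod 127). Using 13⁻¹ = 88: x ≡ 88·18 = 1584 = 12·127 + 60, so x = 60.
Check: T(60) = 13·60 + 74 = 854 = 6·127 + 92 ≡ 92 (mod 127).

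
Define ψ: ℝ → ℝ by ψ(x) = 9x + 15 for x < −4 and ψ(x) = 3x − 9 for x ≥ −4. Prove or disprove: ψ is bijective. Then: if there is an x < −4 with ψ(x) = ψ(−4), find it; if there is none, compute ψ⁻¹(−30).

-5

Both pieces are strictly increasing (slopes 9 and 3), so each is injective on its own interval.
The left piece maps (−∞, −4) onto (−∞, −21); the right piece maps [−4, ∞) onto [−21, ∞).
Since −21 = −21, the images partition ℝ: ψ is injective and surjective, hence bijective.
Because the two images are disjoint, no x < −4 has ψ(x) = ψ(−4), so we compute ψ⁻¹(−30): −30 lies in (−∞, −21), so solve 9x + 15 = −30: x = (−30 − 15)/9 = −5.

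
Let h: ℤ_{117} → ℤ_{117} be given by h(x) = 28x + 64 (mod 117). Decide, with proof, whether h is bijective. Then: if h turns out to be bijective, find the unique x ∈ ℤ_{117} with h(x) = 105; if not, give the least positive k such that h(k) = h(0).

Recall that h is injective if h(s) = h(t) implies s = t.
Suppose h(s) = h(t) in ℤ_{117}. Then 28s + 64 ≡ 28t + 64 (mod 117), therefore 28(s − t) ≡ 0 (mod 117).
Since gcd(28, 117) = 1, 28 is invertible modulo 117, therefore s − t ≡ 0 (mod 117), i.e. s = t.
We now compute 28⁻¹ mod 117 explicitly. Euclid's algorithm: 117 = 4·28 + 5, 28 = 5·5 + 3, 5 = 1·3 + 2, 3 = 1·2 + 1; back-substituting gives 1 = 46·28 − 11·117, so 28⁻¹ ≡ 46 (mod 117).
Then y ↦ 46(y − 64) is a two-sided inverse to h, so every y ∈ ℤ_{117} has a preimage.
So h is bijective.
Since h is bijective, we find h⁻¹(105): we need 28x ≡ 105 − 64 ≡ 41 (mod 117). Using 28⁻¹ = 46: x ≡ 46·41 = 1886 = 16·117 + 14, so x = 14.
Check: h(14) = 28·14 + 64 = 456 = 3·117 + 105 ≡ 105 (mod 117).

14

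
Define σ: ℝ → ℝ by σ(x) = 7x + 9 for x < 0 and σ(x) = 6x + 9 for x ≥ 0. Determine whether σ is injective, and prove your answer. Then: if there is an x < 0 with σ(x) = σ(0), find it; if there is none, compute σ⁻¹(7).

Both pieces are strictly increasing (slopes 7 and 6), so each is injective on its own interval.
The left piece maps (−∞, 0) onto (−∞, 9); the right piece maps [0, ∞) onto [9, ∞).
These images are disjoint, so no value is attained by both pieces. So σ is injective.
Because the two images are disjoint, no x < 0 has σ(x) = σ(0), so we compute σ⁻¹(7): 7 lies in (−∞, 9), so solve 7x + 9 = 7: x = (7 − 9)/7 = −2/7.

-2/7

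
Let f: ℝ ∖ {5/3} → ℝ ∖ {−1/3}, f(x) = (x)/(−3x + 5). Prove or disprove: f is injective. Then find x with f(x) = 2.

Suppose f(s) = f(t). Cross-multiplying: (s)(−3t + 5) = (t)(−3s + 5).
Expanding both sides and cancelling the symmetric terms leaves 5·(s − t) = 0. Since 5 ≠ 0, s = t. Hence f is injective.
Solving f(x) = 2: cross-multiplying gives x = 2(−3x + 5), which rearranges to 7x = 10, so x = 10/7.

10/7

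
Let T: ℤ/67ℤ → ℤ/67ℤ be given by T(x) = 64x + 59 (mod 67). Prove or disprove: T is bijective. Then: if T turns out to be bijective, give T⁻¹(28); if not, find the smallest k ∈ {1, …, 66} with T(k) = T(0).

55

If T(a) = T(b), then 64a ≡ 64b (mod 67). Because gcd(64, 67) = 1, we may cancel 64 to get a ≡ b (mod 67).
We now compute 64⁻¹ mod 67 explicitly. Euclid's algorithm: 67 = 1·64 + 3, 64 = 21·3 + 1; back-substituting gives 1 = 22·64 − 21·67, so 64⁻¹ ≡ 22 (mod 67).
Then y ↦ 22(y − 59) is a two-sided inverse to T, so every y ∈ ℤ/67ℤ has a preimage.
Therefore T is bijective.
Since T is bijective, we find T⁻¹(28): we need 64x ≡ 28 − 59 ≡ 36 (mod 67). Using 64⁻¹ = 22: x ≡ 22·36 = 792 = 11·67 + 55, so x = 55.
Check: T(55) = 64·55 + 59 = 3579 = 53·67 + 28 ≡ 28 (mod 67).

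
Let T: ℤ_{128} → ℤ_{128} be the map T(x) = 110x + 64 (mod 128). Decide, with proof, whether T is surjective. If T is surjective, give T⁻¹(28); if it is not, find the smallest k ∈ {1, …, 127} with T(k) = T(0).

64

Recall: T is surjective if every y in the codomain equals T(x) for some x in the domain.
Since gcd(110, 128) = 2, we have 110x ≡ 0 (mod 2) for all x, so T(x) ≡ 0 (mod 2).
But 1 ≢ 0 (mod 2), so 1 ∈ ℤ_{128} has no preimage. Therefore T is not surjective.
Since T is not surjective, we find the least positive k with T(k) = T(0): this means 110k ≡ 0 (mod 128), i.e. 128 ∣ 110k. Since gcd(110, 128) = 2, dividing through by 2 this holds exactly when 64 ∣ 55k, and as gcd(55, 64) = 1, exactly when 64 ∣ k.
The smallest positive such k is 64.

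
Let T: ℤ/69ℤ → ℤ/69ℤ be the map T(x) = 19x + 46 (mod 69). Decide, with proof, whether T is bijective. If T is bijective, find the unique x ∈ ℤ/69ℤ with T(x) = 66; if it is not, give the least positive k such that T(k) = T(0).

41

If T(x_1) = T(x_2), then 19x_1 ≡ 19x_2 (mod 69). Because gcd(19, 69) = 1, we may cancel 19 to get x_1 ≡ x_2 (mod 69).
We now compute 19⁻¹ mod 69 explicitly. Euclid's algorithm: 69 = 3·19 + 12, 19 = 1·12 + 7, 12 = 1·7 + 5, 7 = 1·5 + 2, 5 = 2·2 + 1; back-substituting gives 1 = 40·19 − 11·69, so 19⁻¹ ≡ 40 (mod 69).
Then y ↦ 40(y − 46) is a two-sided inverse to T, so every y ∈ ℤ/69ℤ has a preimage.
Therefore T is bijective.
Since T is bijective, we compute T⁻¹(66): solve 19x + 46 ≡ 66 (mod 69), i.e. 19x ≡ 20 (mod 69).
Multiplying by 19⁻¹ = 40 gives x ≡ 40·20 = 800 = 11·69 + 41 ≡ 41 (mod 69).
Check: T(41) = 19·41 + 46 = 825 = 11·69 + 66 ≡ 66 (mod 69).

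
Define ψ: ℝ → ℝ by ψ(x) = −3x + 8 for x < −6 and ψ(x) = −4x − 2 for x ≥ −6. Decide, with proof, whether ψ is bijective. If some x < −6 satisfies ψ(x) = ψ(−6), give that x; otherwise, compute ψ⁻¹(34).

-26/3

Both pieces are strictly decreasing (slopes −3 and −4), so each is injective on its own interval.
The left piece maps (−∞, −6) onto (26, ∞); the right piece maps [−6, ∞) onto (−∞, 22].
The images leave a gap (26 has no preimage), so ψ is not surjective, hence not bijective.
Because the two images are disjoint, no x < −6 has ψ(x) = ψ(−6), so we compute ψ⁻¹(34): 34 lies in (26, ∞), so solve −3x + 8 = 34: x = (34 − 8)/(−3) = −26/3.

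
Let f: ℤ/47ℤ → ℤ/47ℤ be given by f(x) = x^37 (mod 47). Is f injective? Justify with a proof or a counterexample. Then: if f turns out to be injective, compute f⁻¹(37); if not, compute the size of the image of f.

16

Since 47 is prime, the nonzero elements of ℤ/47ℤ form a cyclic group of order 46.
As gcd(37, 46) = 1, raising to the 37th power is a bijection on this group: if u^37 ≡ v^37 then (uv^{−1})^37 = 1, and the only element of order dividing gcd(37, 46) = 1 is 1, so u = v.
With f(0) = 0 this makes f injective on all of ℤ/47ℤ, hence bijective (finite equal-size domain and codomain). In particular f is injective.
Since f is injective, we find the preimage of 37. The inverse of x ↦ x^37 on (ℤ/47ℤ)^× is x ↦ x^5, because 37·5 = 185 = 4·46 + 1 ≡ 1 (mod 46) and x^{46} = 1 for x ≠ 0 (Fermat). So f⁻¹(37) = 37^5 mod 47.
Repeated squaring mod 47: 37^1 ≡ 37, 37^2 ≡ 37² = 1369 ≡ 6, 37^4 ≡ 6² = 36. Since 5 = 4 + 1, 37^5 ≡ 36·37: 36·37 = 1332 ≡ 16. So 37^5 ≡ 16 (mod 47).
Hence f⁻¹(37) = 16.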